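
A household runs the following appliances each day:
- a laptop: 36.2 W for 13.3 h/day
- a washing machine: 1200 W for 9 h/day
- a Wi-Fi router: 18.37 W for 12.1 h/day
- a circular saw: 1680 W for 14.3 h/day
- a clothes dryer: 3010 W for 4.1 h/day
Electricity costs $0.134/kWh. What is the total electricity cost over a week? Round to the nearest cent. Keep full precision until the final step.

$44.90

laptop: 36.2 W × 13.3 h × 7 d = 3,370 Wh = 3.37 kWh
washing machine: 1200 W × 9 h × 7 d = 75,600 Wh = 75.6 kWh
Wi-Fi router: 18.37 W × 12.1 h × 7 d = 1,556 Wh = 1.556 kWh
circular saw: 1680 W × 14.3 h × 7 d = 168,168 Wh = 168.2 kWh
clothes dryer: 3010 W × 4.1 h × 7 d = 86,387 Wh = 86.39 kWh
Total energy = 3.37 + 75.6 + 1.556 + 168.2 + 86.39 = 335.1 kWh
Cost = 335.1 kWh × $0.134 = $44.90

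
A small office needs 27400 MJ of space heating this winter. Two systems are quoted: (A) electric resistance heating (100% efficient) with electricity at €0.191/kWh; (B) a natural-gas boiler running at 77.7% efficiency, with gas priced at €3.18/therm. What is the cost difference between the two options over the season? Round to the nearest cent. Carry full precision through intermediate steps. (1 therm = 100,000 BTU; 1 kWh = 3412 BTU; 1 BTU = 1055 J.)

Heat load = 27400 MJ = 27,400,000,000 J / 1055 = 25,971,564 BTU
Gas: input = 25,971,564 / 0.777 = 33,425,436 BTU = 334.3 therm → 334.3 × €3.18 = €1,062.93
Electric: 25,971,564 BTU / 3412 = 7,612 kWh → × €0.191 = €1,453.86
Difference = |€1,062.93 − €1,453.86| = €390.93

€390.93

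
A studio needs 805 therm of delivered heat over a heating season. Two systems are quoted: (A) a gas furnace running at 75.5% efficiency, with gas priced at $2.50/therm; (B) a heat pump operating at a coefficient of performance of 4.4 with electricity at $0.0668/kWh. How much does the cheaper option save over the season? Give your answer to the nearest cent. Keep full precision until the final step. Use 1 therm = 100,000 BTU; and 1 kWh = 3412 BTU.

Heat load = 805 therm × 100,000 = 80,500,000 BTU
Gas: input = 80,500,000 / 0.755 = 106,622,517 BTU = 1,066 therm → 1,066 × $2.50 = $2,665.56
Heat pump: 80,500,000 BTU / 3412 = 23,590 kWh heat; / 4.4 = 5,362 kWh in → × $0.0668 = $358.19
Difference = |$2,665.56 − $358.19| = $2,307.38

$2307.38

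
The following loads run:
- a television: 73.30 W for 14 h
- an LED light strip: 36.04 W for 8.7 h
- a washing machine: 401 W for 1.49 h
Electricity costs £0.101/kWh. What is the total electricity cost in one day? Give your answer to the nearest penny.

television: 73.30 W × 14 h = 1,026 Wh = 1.026 kWh
LED light strip: 36.04 W × 8.7 h = 314 Wh = 0.3135 kWh
washing machine: 401 W × 1.49 h = 597 Wh = 0.5975 kWh
Total energy = 1.026 + 0.3135 + 0.5975 = 1.937 kWh
Cost = 1.937 kWh × £0.101 = £0.20

£0.20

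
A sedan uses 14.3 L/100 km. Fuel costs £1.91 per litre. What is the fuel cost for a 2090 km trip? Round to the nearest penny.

Fuel = 14.3 L/100 km × 2090 km / 100 = 298.9 L
Cost = 298.9 L × £1.91/L = £570.84

£570.84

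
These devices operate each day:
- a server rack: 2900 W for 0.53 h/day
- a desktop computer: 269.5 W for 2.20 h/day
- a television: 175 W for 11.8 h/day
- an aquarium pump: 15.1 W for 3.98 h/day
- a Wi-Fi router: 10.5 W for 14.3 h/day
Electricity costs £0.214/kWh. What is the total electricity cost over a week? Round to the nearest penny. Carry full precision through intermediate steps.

server rack: 2900 W × 0.53 h × 7 d = 10,759 Wh = 10.76 kWh
desktop computer: 269.5 W × 2.20 h × 7 d = 4,150 Wh = 4.15 kWh
television: 175 W × 11.8 h × 7 d = 14,455 Wh = 14.46 kWh
aquarium pump: 15.1 W × 3.98 h × 7 d = 421 Wh = 0.4207 kWh
Wi-Fi router: 10.5 W × 14.3 h × 7 d = 1,051 Wh = 1.051 kWh
Total energy = 10.76 + 4.15 + 14.46 + 0.4207 + 1.051 = 30.84 kWh
Cost = 30.84 kWh × £0.214 = £6.60

£6.60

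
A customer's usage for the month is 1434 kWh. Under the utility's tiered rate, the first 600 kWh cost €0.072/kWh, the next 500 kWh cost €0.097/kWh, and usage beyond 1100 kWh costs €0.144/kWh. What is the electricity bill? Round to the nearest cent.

First 600 kWh × €0.072 = €43.20
Next 500 kWh × €0.097 = €48.50
Remaining 334 kWh × €0.144 = €48.10
Total = €139.80

€139.80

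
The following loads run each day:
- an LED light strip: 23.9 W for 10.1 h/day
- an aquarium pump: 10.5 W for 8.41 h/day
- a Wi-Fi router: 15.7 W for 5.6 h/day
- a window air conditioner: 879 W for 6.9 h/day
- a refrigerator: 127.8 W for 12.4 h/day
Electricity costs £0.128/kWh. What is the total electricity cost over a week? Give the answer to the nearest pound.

LED light strip: 23.9 W × 10.1 h × 7 d = 1,690 Wh = 1.69 kWh
aquarium pump: 10.5 W × 8.41 h × 7 d = 618 Wh = 0.6181 kWh
Wi-Fi router: 15.7 W × 5.6 h × 7 d = 615 Wh = 0.6154 kWh
window air conditioner: 879 W × 6.9 h × 7 d = 42,456 Wh = 42.46 kWh
refrigerator: 127.8 W × 12.4 h × 7 d = 11,093 Wh = 11.09 kWh
Total energy = 1.69 + 0.6181 + 0.6154 + 42.46 + 11.09 = 56.47 kWh
Cost = 56.47 kWh × £0.128 = £7.23 ≈ £7

£7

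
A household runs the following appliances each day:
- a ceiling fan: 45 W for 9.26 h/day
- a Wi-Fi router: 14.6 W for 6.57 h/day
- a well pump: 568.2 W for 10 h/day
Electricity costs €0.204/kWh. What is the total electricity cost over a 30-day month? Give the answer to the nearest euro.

ceiling fan: 45 W × 9.26 h × 30 d = 12,501 Wh = 12.5 kWh
Wi-Fi router: 14.6 W × 6.57 h × 30 d = 2,878 Wh = 2.878 kWh
well pump: 568.2 W × 10 h × 30 d = 170,460 Wh = 170.5 kWh
Total energy = 12.5 + 2.878 + 170.5 = 185.8 kWh
Cost = 185.8 kWh × €0.204 = €37.91 ≈ €38

€38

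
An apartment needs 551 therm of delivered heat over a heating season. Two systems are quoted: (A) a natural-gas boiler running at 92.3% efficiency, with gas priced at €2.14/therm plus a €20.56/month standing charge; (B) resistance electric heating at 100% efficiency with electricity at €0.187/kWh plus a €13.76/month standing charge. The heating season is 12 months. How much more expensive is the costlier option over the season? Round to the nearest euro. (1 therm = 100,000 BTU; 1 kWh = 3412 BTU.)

Heat load = 551 therm × 100,000 = 55,100,000 BTU
Gas: input = 55,100,000 / 0.923 = 59,696,641 BTU = 597 therm → 597 × €2.14 = €1,277.51; + 12 × €20.56 standing = €1,524.23
Electric: 55,100,000 BTU / 3412 = 16,150 kWh → × €0.187 = €3,019.84; + 12 × €13.76 standing = €3,184.96
Difference = |€1,524.23 − €3,184.96| = €1,660.73 ≈ €1661

€1661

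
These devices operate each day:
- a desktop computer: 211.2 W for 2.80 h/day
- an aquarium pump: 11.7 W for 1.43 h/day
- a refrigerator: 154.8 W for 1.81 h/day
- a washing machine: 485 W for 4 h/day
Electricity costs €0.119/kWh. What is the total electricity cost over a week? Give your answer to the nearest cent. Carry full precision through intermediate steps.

desktop computer: 211.2 W × 2.80 h × 7 d = 4,140 Wh = 4.14 kWh
aquarium pump: 11.7 W × 1.43 h × 7 d = 117 Wh = 0.1171 kWh
refrigerator: 154.8 W × 1.81 h × 7 d = 1,961 Wh = 1.961 kWh
washing machine: 485 W × 4 h × 7 d = 13,580 Wh = 13.58 kWh
Total energy = 4.14 + 0.1171 + 1.961 + 13.58 = 19.8 kWh
Cost = 19.8 kWh × €0.119 = €2.36

€2.36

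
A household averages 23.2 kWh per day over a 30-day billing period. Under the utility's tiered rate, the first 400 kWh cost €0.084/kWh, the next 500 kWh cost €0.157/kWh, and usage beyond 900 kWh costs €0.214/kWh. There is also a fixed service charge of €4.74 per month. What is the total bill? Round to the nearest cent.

€84.81

Usage = 23.2 kWh/day × 30 days = 696 kWh
First 400 kWh × €0.084 = €33.60
Next 296 kWh × €0.157 = €46.47
Remaining tier: 0 kWh (not reached)
Energy charge = €80.07; + service €4.74 = €84.81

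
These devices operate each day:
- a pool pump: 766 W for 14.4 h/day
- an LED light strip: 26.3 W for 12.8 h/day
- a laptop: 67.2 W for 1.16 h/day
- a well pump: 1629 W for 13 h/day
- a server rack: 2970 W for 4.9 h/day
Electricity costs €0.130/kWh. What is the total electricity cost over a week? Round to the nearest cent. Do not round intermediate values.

pool pump: 766 W × 14.4 h × 7 d = 77,213 Wh = 77.21 kWh
LED light strip: 26.3 W × 12.8 h × 7 d = 2,356 Wh = 2.356 kWh
laptop: 67.2 W × 1.16 h × 7 d = 546 Wh = 0.5457 kWh
well pump: 1629 W × 13 h × 7 d = 148,239 Wh = 148.2 kWh
server rack: 2970 W × 4.9 h × 7 d = 101,871 Wh = 101.9 kWh
Total energy = 77.21 + 2.356 + 0.5457 + 148.2 + 101.9 = 330.2 kWh
Cost = 330.2 kWh × €0.130 = €42.93

€42.93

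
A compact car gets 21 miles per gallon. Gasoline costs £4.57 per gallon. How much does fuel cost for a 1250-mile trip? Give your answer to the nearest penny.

£272.02

Fuel = 1250 mi / 21 mpg = 59.52 gal
Cost = 59.52 gal × £4.57/gal = £272.02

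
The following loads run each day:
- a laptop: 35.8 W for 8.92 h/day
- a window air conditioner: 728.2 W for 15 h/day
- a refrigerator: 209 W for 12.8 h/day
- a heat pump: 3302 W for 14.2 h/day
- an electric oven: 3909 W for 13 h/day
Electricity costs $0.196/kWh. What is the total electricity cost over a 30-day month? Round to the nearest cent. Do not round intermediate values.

$656.34

laptop: 35.8 W × 8.92 h × 30 d = 9,580 Wh = 9.58 kWh
window air conditioner: 728.2 W × 15 h × 30 d = 327,690 Wh = 327.7 kWh
refrigerator: 209 W × 12.8 h × 30 d = 80,256 Wh = 80.26 kWh
heat pump: 3302 W × 14.2 h × 30 d = 1,406,652 Wh = 1,407 kWh
electric oven: 3909 W × 13 h × 30 d = 1,524,510 Wh = 1,525 kWh
Total energy = 9.58 + 327.7 + 80.26 + 1,407 + 1,525 = 3,349 kWh
Cost = 3,349 kWh × $0.196 = $656.34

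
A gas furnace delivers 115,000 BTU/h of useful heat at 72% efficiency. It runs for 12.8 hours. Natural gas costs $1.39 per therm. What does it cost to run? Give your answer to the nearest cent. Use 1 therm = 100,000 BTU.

$28.42

Heat delivered = 115,000 BTU/h × 12.8 h = 1,472,000 BTU
Gas input = 1,472,000 / 0.72 = 2,044,444 BTU
= 2,044,444 / 100,000 = 20.44 therm
Cost = 20.44 × $1.39/therm = $28.42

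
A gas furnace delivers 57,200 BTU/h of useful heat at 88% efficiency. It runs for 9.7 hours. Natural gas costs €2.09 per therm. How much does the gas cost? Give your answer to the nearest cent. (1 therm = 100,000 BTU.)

€13.18

Heat delivered = 57,200 BTU/h × 9.7 h = 554,840 BTU
Gas input = 554,840 / 0.88 = 630,500 BTU
= 630,500 / 100,000 = 6.305 therm
Cost = 6.305 × €2.09/therm = €13.18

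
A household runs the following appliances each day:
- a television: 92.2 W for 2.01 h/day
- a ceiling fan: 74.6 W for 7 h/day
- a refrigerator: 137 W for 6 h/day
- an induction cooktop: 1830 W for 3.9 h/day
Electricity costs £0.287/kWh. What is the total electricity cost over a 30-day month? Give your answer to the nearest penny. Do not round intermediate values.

television: 92.2 W × 2.01 h × 30 d = 5,560 Wh = 5.56 kWh
ceiling fan: 74.6 W × 7 h × 30 d = 15,666 Wh = 15.67 kWh
refrigerator: 137 W × 6 h × 30 d = 24,660 Wh = 24.66 kWh
induction cooktop: 1830 W × 3.9 h × 30 d = 214,110 Wh = 214.1 kWh
Total energy = 5.56 + 15.67 + 24.66 + 214.1 = 260 kWh
Cost = 260 kWh × £0.287 = £74.62

£74.62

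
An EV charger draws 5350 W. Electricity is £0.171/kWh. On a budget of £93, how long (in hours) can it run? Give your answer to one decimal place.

Energy budget = £93 / £0.171 per kWh = 543.9 kWh = 543,860 Wh
Runtime = 543,860 Wh / 5350 W = 101.7 h

101.7 h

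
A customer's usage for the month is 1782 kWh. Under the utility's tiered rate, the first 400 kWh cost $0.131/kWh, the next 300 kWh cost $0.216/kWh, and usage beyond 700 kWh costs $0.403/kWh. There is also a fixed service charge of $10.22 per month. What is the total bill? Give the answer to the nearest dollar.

$563

First 400 kWh × $0.131 = $52.40
Next 300 kWh × $0.216 = $64.80
Remaining 1082 kWh × $0.403 = $436.05
Energy charge = $553.25; + service $10.22 = $563.47 ≈ $563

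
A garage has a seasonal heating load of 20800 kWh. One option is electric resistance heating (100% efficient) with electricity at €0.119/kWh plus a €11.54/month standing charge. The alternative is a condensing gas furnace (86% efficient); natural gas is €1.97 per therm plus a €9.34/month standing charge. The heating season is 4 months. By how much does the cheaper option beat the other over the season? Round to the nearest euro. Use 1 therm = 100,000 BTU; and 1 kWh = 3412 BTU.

Heat load = 20800 kWh × 3412 = 70,969,600 BTU
Gas: input = 70,969,600 / 0.86 = 82,522,791 BTU = 825.2 therm → 825.2 × €1.97 = €1,625.70; + 4 × €9.34 standing = €1,663.06
Electric: 70,969,600 BTU / 3412 = 20,800 kWh → × €0.119 = €2,475.20; + 4 × €11.54 standing = €2,521.36
Difference = |€1,663.06 − €2,521.36| = €858.30 ≈ €858

€858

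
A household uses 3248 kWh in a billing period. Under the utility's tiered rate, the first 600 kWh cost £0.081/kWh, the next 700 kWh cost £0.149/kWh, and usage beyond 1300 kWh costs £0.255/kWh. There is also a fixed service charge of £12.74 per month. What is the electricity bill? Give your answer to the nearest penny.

£662.38

First 600 kWh × £0.081 = £48.60
Next 700 kWh × £0.149 = £104.30
Remaining 1948 kWh × £0.255 = £496.74
Energy charge = £649.64; + service £12.74 = £662.38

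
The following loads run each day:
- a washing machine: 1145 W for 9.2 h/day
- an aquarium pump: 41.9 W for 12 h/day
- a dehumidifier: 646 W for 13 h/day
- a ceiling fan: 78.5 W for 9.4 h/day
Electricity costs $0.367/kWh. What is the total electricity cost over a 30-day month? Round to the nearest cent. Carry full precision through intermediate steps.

washing machine: 1145 W × 9.2 h × 30 d = 316,020 Wh = 316 kWh
aquarium pump: 41.9 W × 12 h × 30 d = 15,084 Wh = 15.08 kWh
dehumidifier: 646 W × 13 h × 30 d = 251,940 Wh = 251.9 kWh
ceiling fan: 78.5 W × 9.4 h × 30 d = 22,137 Wh = 22.14 kWh
Total energy = 316 + 15.08 + 251.9 + 22.14 = 605.2 kWh
Cost = 605.2 kWh × $0.367 = $222.10

$222.10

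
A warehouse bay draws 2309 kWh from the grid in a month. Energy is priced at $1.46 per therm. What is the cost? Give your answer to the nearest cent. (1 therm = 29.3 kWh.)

2309 kWh × (0.03413 therm/kWh) = 78.81 therm
Cost = 78.81 therm × $1.46/therm = $115.06

$115.06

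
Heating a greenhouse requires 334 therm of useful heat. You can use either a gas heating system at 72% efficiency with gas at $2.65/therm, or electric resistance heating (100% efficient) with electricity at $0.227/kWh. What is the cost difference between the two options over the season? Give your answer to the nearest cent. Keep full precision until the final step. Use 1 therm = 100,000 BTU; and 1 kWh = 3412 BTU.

Heat load = 334 therm × 100,000 = 33,400,000 BTU
Gas: input = 33,400,000 / 0.72 = 46,388,889 BTU = 463.9 therm → 463.9 × $2.65 = $1,229.31
Electric: 33,400,000 BTU / 3412 = 9,789 kWh → × $0.227 = $2,222.10
Difference = |$1,229.31 − $2,222.10| = $992.79

$992.79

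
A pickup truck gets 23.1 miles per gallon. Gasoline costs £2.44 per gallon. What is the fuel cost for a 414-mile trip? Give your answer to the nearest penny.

Fuel = 414 mi / 23.1 mpg = 17.92 gal
Cost = 17.92 gal × £2.44/gal = £43.73

£43.73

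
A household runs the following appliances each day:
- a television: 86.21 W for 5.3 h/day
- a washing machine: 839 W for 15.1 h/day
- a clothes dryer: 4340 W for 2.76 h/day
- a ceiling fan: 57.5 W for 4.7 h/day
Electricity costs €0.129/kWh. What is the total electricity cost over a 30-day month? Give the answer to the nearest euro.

€98

television: 86.21 W × 5.3 h × 30 d = 13,707 Wh = 13.71 kWh
washing machine: 839 W × 15.1 h × 30 d = 380,067 Wh = 380.1 kWh
clothes dryer: 4340 W × 2.76 h × 30 d = 359,352 Wh = 359.4 kWh
ceiling fan: 57.5 W × 4.7 h × 30 d = 8,108 Wh = 8.107 kWh
Total energy = 13.71 + 380.1 + 359.4 + 8.107 = 761.2 kWh
Cost = 761.2 kWh × €0.129 = €98.20 ≈ €98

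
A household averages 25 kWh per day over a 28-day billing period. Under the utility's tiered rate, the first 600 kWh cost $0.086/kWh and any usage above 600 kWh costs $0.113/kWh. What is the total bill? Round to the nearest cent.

Usage = 25 kWh/day × 28 days = 700 kWh
First 600 kWh × $0.086 = $51.60
Remaining 100 kWh × $0.113 = $11.30
Total = $62.90

$62.90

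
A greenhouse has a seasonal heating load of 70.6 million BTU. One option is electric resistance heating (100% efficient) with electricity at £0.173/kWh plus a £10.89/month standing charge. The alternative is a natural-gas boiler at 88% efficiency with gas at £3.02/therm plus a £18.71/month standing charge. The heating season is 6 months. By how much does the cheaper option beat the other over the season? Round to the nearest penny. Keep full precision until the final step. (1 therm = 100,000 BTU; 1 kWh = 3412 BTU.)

Heat load = 70.6 × 10⁶ BTU = 70,600,000 BTU
Gas: input = 70,600,000 / 0.880 = 80,227,273 BTU = 802.3 therm → 802.3 × £3.02 = £2,422.86; + 6 × £18.71 standing = £2,535.12
Electric: 70,600,000 BTU / 3412 = 20,690 kWh → × £0.173 = £3,579.66; + 6 × £10.89 standing = £3,645.00
Difference = |£2,535.12 − £3,645.00| = £1,109.88

£1109.88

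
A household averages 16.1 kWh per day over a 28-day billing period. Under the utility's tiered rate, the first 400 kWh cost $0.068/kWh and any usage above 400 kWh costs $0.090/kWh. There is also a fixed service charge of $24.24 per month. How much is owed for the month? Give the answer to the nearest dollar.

Usage = 16.1 kWh/day × 28 days = 450.8 kWh
First 400 kWh × $0.068 = $27.20
Remaining 50.8 kWh × $0.090 = $4.57
Energy charge = $31.77; + service $24.24 = $56.01 ≈ $56

$56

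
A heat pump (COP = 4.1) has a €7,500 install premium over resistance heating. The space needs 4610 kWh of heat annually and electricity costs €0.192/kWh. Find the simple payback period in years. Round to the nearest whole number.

Resistance: 4610 kWh × €0.192 = €885.12/yr
Heat pump: 4610 / 4.1 = 1124 kWh in → × €0.192 = €215.88/yr
Annual savings = €669.24
Payback = €7,500 / €669.24 = 11.2 years

11 years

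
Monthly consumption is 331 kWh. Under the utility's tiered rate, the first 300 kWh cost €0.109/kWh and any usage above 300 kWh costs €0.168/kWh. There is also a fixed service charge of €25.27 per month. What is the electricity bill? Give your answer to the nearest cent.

First 300 kWh × €0.109 = €32.70
Remaining 31 kWh × €0.168 = €5.21
Energy charge = €37.91; + service €25.27 = €63.18

€63.18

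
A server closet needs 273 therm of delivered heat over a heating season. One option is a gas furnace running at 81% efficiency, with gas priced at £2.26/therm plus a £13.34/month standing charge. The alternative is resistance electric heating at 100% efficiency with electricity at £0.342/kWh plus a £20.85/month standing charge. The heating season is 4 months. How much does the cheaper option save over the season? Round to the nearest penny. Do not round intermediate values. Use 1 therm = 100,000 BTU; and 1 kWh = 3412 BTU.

Heat load = 273 therm × 100,000 = 27,300,000 BTU
Gas: input = 27,300,000 / 0.81 = 33,703,704 BTU = 337 therm → 337 × £2.26 = £761.70; + 4 × £13.34 standing = £815.06
Electric: 27,300,000 BTU / 3412 = 8,001 kWh → × £0.342 = £2,736.40; + 4 × £20.85 standing = £2,819.80
Difference = |£815.06 − £2,819.80| = £2,004.74

£2004.74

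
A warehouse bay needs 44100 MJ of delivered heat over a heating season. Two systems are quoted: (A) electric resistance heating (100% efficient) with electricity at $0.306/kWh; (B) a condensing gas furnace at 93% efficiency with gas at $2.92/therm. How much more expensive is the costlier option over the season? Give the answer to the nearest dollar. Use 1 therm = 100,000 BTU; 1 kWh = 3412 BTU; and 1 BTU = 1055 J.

$2436

Heat load = 44100 MJ = 44,100,000,000 J / 1055 = 41,800,948 BTU
Gas: input = 41,800,948 / 0.93 = 44,947,256 BTU = 449.5 therm → 449.5 × $2.92 = $1,312.46
Electric: 41,800,948 BTU / 3412 = 12,250 kWh → × $0.306 = $3,748.85
Difference = |$1,312.46 − $3,748.85| = $2,436.39 ≈ $2436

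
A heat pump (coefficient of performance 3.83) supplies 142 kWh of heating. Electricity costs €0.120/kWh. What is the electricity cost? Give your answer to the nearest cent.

Electrical input = 142 kWh / 3.83 = 37.08 kWh
Cost = 37.08 × €0.120/kWh = €4.45

€4.45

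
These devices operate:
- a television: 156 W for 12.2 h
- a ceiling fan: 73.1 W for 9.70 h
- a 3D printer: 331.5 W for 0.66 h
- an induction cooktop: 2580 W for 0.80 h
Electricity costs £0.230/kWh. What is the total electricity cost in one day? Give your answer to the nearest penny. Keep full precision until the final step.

television: 156 W × 12.2 h = 1,903 Wh = 1.903 kWh
ceiling fan: 73.1 W × 9.70 h = 709 Wh = 0.7091 kWh
3D printer: 331.5 W × 0.66 h = 219 Wh = 0.2188 kWh
induction cooktop: 2580 W × 0.80 h = 2,064 Wh = 2.064 kWh
Total energy = 1.903 + 0.7091 + 0.2188 + 2.064 = 4.895 kWh
Cost = 4.895 kWh × £0.230 = £1.13

£1.13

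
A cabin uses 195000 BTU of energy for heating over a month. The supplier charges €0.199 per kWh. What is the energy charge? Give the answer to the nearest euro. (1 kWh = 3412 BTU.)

195000 BTU × (0.00029308 kWh/BTU) = 57.15 kWh
Cost = 57.15 kWh × €0.199/kWh = €11.37 ≈ €11

€11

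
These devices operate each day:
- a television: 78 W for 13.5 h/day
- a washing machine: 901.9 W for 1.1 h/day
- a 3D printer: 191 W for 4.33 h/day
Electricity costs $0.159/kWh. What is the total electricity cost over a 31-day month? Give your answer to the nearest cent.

$14.16

television: 78 W × 13.5 h × 31 d = 32,643 Wh = 32.64 kWh
washing machine: 901.9 W × 1.1 h × 31 d = 30,755 Wh = 30.75 kWh
3D printer: 191 W × 4.33 h × 31 d = 25,638 Wh = 25.64 kWh
Total energy = 32.64 + 30.75 + 25.64 = 89.04 kWh
Cost = 89.04 kWh × $0.159 = $14.16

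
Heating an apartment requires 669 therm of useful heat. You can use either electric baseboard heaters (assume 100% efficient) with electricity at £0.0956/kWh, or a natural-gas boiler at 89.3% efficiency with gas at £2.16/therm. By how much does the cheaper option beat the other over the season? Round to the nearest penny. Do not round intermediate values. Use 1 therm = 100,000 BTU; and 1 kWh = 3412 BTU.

£256.27

Heat load = 669 therm × 100,000 = 66,900,000 BTU
Gas: input = 66,900,000 / 0.893 = 74,916,013 BTU = 749.2 therm → 749.2 × £2.16 = £1,618.19
Electric: 66,900,000 BTU / 3412 = 19,610 kWh → × £0.0956 = £1,874.45
Difference = |£1,618.19 − £1,874.45| = £256.27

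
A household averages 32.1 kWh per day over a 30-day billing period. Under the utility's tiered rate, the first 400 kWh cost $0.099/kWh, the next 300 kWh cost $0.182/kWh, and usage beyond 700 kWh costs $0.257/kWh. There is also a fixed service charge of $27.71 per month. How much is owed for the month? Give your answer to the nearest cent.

Usage = 32.1 kWh/day × 30 days = 963 kWh
First 400 kWh × $0.099 = $39.60
Next 300 kWh × $0.182 = $54.60
Remaining 263 kWh × $0.257 = $67.59
Energy charge = $161.79; + service $27.71 = $189.50

$189.50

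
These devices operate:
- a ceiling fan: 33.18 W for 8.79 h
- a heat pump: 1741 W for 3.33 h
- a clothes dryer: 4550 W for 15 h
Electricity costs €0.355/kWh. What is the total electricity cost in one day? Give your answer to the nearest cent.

€26.39

ceiling fan: 33.18 W × 8.79 h = 292 Wh = 0.2917 kWh
heat pump: 1741 W × 3.33 h = 5,798 Wh = 5.798 kWh
clothes dryer: 4550 W × 15 h = 68,250 Wh = 68.25 kWh
Total energy = 0.2917 + 5.798 + 68.25 = 74.34 kWh
Cost = 74.34 kWh × €0.355 = €26.39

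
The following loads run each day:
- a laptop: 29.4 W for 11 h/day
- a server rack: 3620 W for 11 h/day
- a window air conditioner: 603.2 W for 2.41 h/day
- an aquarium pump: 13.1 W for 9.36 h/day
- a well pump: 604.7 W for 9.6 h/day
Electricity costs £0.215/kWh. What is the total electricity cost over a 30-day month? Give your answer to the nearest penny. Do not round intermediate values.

£306.54

laptop: 29.4 W × 11 h × 30 d = 9,702 Wh = 9.702 kWh
server rack: 3620 W × 11 h × 30 d = 1,194,600 Wh = 1,195 kWh
window air conditioner: 603.2 W × 2.41 h × 30 d = 43,611 Wh = 43.61 kWh
aquarium pump: 13.1 W × 9.36 h × 30 d = 3,678 Wh = 3.678 kWh
well pump: 604.7 W × 9.6 h × 30 d = 174,154 Wh = 174.2 kWh
Total energy = 9.702 + 1,195 + 43.61 + 3.678 + 174.2 = 1,426 kWh
Cost = 1,426 kWh × £0.215 = £306.54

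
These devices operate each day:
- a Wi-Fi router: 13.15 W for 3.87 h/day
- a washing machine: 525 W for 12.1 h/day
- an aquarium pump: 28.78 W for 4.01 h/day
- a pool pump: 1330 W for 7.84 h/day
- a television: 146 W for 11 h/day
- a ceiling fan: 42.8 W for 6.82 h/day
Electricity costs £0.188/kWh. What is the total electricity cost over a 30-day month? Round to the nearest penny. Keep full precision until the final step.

£106.28

Wi-Fi router: 13.15 W × 3.87 h × 30 d = 1,527 Wh = 1.527 kWh
washing machine: 525 W × 12.1 h × 30 d = 190,575 Wh = 190.6 kWh
aquarium pump: 28.78 W × 4.01 h × 30 d = 3,462 Wh = 3.462 kWh
pool pump: 1330 W × 7.84 h × 30 d = 312,816 Wh = 312.8 kWh
television: 146 W × 11 h × 30 d = 48,180 Wh = 48.18 kWh
ceiling fan: 42.8 W × 6.82 h × 30 d = 8,757 Wh = 8.757 kWh
Total energy = 1.527 + 190.6 + 3.462 + 312.8 + 48.18 + 8.757 = 565.3 kWh
Cost = 565.3 kWh × £0.188 = £106.28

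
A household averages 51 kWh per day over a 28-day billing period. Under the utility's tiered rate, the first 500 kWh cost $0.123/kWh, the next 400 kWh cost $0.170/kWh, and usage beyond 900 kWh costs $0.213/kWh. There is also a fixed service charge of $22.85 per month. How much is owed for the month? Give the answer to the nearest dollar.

Usage = 51 kWh/day × 28 days = 1428 kWh
First 500 kWh × $0.123 = $61.50
Next 400 kWh × $0.170 = $68.00
Remaining 528 kWh × $0.213 = $112.46
Energy charge = $241.96; + service $22.85 = $264.81 ≈ $265

$265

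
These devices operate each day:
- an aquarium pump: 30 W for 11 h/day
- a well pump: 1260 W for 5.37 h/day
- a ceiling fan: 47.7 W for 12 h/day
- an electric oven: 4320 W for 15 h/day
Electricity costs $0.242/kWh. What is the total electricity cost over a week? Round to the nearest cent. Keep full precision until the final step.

aquarium pump: 30 W × 11 h × 7 d = 2,310 Wh = 2.31 kWh
well pump: 1260 W × 5.37 h × 7 d = 47,363 Wh = 47.36 kWh
ceiling fan: 47.7 W × 12 h × 7 d = 4,007 Wh = 4.007 kWh
electric oven: 4320 W × 15 h × 7 d = 453,600 Wh = 453.6 kWh
Total energy = 2.31 + 47.36 + 4.007 + 453.6 = 507.3 kWh
Cost = 507.3 kWh × $0.242 = $122.76

$122.76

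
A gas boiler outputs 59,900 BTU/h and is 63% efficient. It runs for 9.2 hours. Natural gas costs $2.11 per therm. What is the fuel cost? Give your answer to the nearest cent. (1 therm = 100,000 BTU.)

$18.46

Heat delivered = 59,900 BTU/h × 9.2 h = 551,080 BTU
Gas input = 551,080 / 0.63 = 874,730 BTU
= 874,730 / 100,000 = 8.747 therm
Cost = 8.747 × $2.11/therm = $18.46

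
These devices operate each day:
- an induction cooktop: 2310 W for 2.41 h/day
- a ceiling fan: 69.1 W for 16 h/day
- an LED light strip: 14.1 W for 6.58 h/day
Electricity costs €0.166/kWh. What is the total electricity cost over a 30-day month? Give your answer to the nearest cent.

induction cooktop: 2310 W × 2.41 h × 30 d = 167,013 Wh = 167 kWh
ceiling fan: 69.1 W × 16 h × 30 d = 33,168 Wh = 33.17 kWh
LED light strip: 14.1 W × 6.58 h × 30 d = 2,783 Wh = 2.783 kWh
Total energy = 167 + 33.17 + 2.783 = 203 kWh
Cost = 203 kWh × €0.166 = €33.69

€33.69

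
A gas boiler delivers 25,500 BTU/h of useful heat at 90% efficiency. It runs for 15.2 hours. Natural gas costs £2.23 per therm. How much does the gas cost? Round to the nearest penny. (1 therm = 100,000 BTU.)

Heat delivered = 25,500 BTU/h × 15.2 h = 387,600 BTU
Gas input = 387,600 / 0.90 = 430,667 BTU
= 430,667 / 100,000 = 4.307 therm
Cost = 4.307 × £2.23/therm = £9.60

£9.60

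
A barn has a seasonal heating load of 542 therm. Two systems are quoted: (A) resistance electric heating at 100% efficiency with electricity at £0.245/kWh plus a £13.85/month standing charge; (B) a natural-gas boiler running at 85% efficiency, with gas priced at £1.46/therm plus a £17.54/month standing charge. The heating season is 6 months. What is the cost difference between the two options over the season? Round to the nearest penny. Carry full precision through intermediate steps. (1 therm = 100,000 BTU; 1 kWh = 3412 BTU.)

Heat load = 542 therm × 100,000 = 54,200,000 BTU
Gas: input = 54,200,000 / 0.85 = 63,764,706 BTU = 637.6 therm → 637.6 × £1.46 = £930.96; + 6 × £17.54 standing = £1,036.20
Electric: 54,200,000 BTU / 3412 = 15,890 kWh → × £0.245 = £3,891.85; + 6 × £13.85 standing = £3,974.95
Difference = |£1,036.20 − £3,974.95| = £2,938.75

£2938.75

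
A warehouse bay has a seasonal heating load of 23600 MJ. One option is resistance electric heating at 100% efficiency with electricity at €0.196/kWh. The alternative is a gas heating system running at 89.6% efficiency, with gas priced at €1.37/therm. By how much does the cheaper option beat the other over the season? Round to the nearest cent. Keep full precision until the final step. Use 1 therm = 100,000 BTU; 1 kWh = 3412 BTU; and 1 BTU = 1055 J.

€942.97

Heat load = 23600 MJ = 23,600,000,000 J / 1055 = 22,369,668 BTU
Gas: input = 22,369,668 / 0.896 = 24,966,148 BTU = 249.7 therm → 249.7 × €1.37 = €342.04
Electric: 22,369,668 BTU / 3412 = 6,556 kWh → × €0.196 = €1,285.01
Difference = |€342.04 − €1,285.01| = €942.97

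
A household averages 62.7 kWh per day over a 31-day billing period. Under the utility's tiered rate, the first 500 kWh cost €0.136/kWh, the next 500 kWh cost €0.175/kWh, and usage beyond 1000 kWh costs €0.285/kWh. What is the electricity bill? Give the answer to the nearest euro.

Usage = 62.7 kWh/day × 31 days = 1943.7 kWh
First 500 kWh × €0.136 = €68.00
Next 500 kWh × €0.175 = €87.50
Remaining 943.7 kWh × €0.285 = €268.95
Total = €424.45 ≈ €424

€424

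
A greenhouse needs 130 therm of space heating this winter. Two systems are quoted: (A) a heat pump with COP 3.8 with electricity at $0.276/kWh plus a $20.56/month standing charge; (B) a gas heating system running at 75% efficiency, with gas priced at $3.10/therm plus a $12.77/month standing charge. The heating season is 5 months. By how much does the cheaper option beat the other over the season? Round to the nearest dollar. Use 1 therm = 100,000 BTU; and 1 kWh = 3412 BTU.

Heat load = 130 therm × 100,000 = 13,000,000 BTU
Gas: input = 13,000,000 / 0.75 = 17,333,333 BTU = 173.3 therm → 173.3 × $3.10 = $537.33; + 5 × $12.77 standing = $601.18
Heat pump: 13,000,000 BTU / 3412 = 3,810 kWh heat; / 3.8 = 1,003 kWh in → × $0.276 = $276.73; + 5 × $20.56 standing = $379.53
Difference = |$601.18 − $379.53| = $221.65 ≈ $222

$222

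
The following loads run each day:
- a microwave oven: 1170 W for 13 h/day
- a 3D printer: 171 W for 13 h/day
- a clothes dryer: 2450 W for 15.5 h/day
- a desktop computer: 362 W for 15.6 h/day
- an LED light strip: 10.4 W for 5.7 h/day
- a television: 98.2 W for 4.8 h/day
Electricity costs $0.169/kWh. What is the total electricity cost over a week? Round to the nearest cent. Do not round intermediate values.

microwave oven: 1170 W × 13 h × 7 d = 106,470 Wh = 106.5 kWh
3D printer: 171 W × 13 h × 7 d = 15,561 Wh = 15.56 kWh
clothes dryer: 2450 W × 15.5 h × 7 d = 265,825 Wh = 265.8 kWh
desktop computer: 362 W × 15.6 h × 7 d = 39,530 Wh = 39.53 kWh
LED light strip: 10.4 W × 5.7 h × 7 d = 415 Wh = 0.415 kWh
television: 98.2 W × 4.8 h × 7 d = 3,300 Wh = 3.3 kWh
Total energy = 106.5 + 15.56 + 265.8 + 39.53 + 0.415 + 3.3 = 431.1 kWh
Cost = 431.1 kWh × $0.169 = $72.86

$72.86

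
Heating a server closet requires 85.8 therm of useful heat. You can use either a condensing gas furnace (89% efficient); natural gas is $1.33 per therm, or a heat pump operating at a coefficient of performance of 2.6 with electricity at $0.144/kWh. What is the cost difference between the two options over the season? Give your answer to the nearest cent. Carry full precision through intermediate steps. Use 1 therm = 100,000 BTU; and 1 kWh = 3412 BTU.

Heat load = 85.8 therm × 100,000 = 8,580,000 BTU
Gas: input = 8,580,000 / 0.89 = 9,640,449 BTU = 96.4 therm → 96.4 × $1.33 = $128.22
Heat pump: 8,580,000 BTU / 3412 = 2,515 kWh heat; / 2.6 = 967.2 kWh in → × $0.144 = $139.27
Difference = |$128.22 − $139.27| = $11.06

$11.06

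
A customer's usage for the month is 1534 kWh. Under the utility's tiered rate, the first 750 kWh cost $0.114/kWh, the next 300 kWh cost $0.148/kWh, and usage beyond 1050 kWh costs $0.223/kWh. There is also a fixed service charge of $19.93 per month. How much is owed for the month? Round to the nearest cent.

$257.76

First 750 kWh × $0.114 = $85.50
Next 300 kWh × $0.148 = $44.40
Remaining 484 kWh × $0.223 = $107.93
Energy charge = $237.83; + service $19.93 = $257.76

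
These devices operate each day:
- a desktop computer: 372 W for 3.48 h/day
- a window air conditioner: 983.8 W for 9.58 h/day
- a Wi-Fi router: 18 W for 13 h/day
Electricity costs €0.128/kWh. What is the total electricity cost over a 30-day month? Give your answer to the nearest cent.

desktop computer: 372 W × 3.48 h × 30 d = 38,837 Wh = 38.84 kWh
window air conditioner: 983.8 W × 9.58 h × 30 d = 282,744 Wh = 282.7 kWh
Wi-Fi router: 18 W × 13 h × 30 d = 7,020 Wh = 7.02 kWh
Total energy = 38.84 + 282.7 + 7.02 = 328.6 kWh
Cost = 328.6 kWh × €0.128 = €42.06

€42.06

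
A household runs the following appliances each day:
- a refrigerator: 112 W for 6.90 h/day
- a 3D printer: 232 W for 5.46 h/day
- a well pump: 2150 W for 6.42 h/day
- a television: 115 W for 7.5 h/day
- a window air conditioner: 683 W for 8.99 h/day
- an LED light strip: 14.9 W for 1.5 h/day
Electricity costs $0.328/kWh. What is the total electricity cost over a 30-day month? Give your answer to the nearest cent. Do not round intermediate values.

$225.02

refrigerator: 112 W × 6.90 h × 30 d = 23,184 Wh = 23.18 kWh
3D printer: 232 W × 5.46 h × 30 d = 38,002 Wh = 38 kWh
well pump: 2150 W × 6.42 h × 30 d = 414,090 Wh = 414.1 kWh
television: 115 W × 7.5 h × 30 d = 25,875 Wh = 25.88 kWh
window air conditioner: 683 W × 8.99 h × 30 d = 184,205 Wh = 184.2 kWh
LED light strip: 14.9 W × 1.5 h × 30 d = 670 Wh = 0.6705 kWh
Total energy = 23.18 + 38 + 414.1 + 25.88 + 184.2 + 0.6705 = 686 kWh
Cost = 686 kWh × $0.328 = $225.02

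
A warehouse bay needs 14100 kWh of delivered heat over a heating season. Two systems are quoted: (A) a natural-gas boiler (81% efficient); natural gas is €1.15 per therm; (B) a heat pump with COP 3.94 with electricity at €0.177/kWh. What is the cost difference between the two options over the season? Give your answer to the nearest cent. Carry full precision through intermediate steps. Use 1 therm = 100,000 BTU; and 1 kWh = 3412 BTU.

€49.61

Heat load = 14100 kWh × 3412 = 48,109,200 BTU
Gas: input = 48,109,200 / 0.81 = 59,394,074 BTU = 593.9 therm → 593.9 × €1.15 = €683.03
Heat pump: 48,109,200 BTU / 3412 = 14,100 kWh heat; / 3.94 = 3,579 kWh in → × €0.177 = €633.43
Difference = |€683.03 − €633.43| = €49.61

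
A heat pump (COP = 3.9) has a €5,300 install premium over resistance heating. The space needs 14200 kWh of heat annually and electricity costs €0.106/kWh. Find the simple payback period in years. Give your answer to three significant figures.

Resistance: 14200 kWh × €0.106 = €1,505.20/yr
Heat pump: 14200 / 3.9 = 3641 kWh in → × €0.106 = €385.95/yr
Annual savings = €1,119.25
Payback = €5,300 / €1,119.25 = 4.74 years

4.74 years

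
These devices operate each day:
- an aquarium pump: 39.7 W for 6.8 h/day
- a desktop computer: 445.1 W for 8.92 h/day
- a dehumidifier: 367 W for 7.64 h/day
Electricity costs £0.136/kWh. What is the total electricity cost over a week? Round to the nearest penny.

£6.71

aquarium pump: 39.7 W × 6.8 h × 7 d = 1,890 Wh = 1.89 kWh
desktop computer: 445.1 W × 8.92 h × 7 d = 27,792 Wh = 27.79 kWh
dehumidifier: 367 W × 7.64 h × 7 d = 19,627 Wh = 19.63 kWh
Total energy = 1.89 + 27.79 + 19.63 = 49.31 kWh
Cost = 49.31 kWh × £0.136 = £6.71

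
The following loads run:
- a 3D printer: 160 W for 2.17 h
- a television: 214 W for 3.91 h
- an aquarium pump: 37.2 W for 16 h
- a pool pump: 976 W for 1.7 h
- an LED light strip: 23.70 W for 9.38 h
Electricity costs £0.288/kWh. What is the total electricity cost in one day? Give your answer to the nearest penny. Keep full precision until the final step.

3D printer: 160 W × 2.17 h = 347 Wh = 0.3472 kWh
television: 214 W × 3.91 h = 837 Wh = 0.8367 kWh
aquarium pump: 37.2 W × 16 h = 595 Wh = 0.5952 kWh
pool pump: 976 W × 1.7 h = 1,659 Wh = 1.659 kWh
LED light strip: 23.70 W × 9.38 h = 222 Wh = 0.2223 kWh
Total energy = 0.3472 + 0.8367 + 0.5952 + 1.659 + 0.2223 = 3.661 kWh
Cost = 3.661 kWh × £0.288 = £1.05

£1.05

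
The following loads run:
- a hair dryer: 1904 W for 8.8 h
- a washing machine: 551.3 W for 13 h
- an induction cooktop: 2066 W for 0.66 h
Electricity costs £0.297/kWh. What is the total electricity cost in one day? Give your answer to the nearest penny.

£7.51

hair dryer: 1904 W × 8.8 h = 16,755 Wh = 16.76 kWh
washing machine: 551.3 W × 13 h = 7,167 Wh = 7.167 kWh
induction cooktop: 2066 W × 0.66 h = 1,364 Wh = 1.364 kWh
Total energy = 16.76 + 7.167 + 1.364 = 25.29 kWh
Cost = 25.29 kWh × £0.297 = £7.51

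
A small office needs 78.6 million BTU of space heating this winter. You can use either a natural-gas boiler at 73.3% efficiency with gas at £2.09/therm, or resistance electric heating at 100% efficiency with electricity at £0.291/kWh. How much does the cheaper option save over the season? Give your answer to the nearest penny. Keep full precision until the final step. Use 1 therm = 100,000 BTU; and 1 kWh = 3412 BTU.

Heat load = 78.6 × 10⁶ BTU = 78,600,000 BTU
Gas: input = 78,600,000 / 0.733 = 107,230,559 BTU = 1,072 therm → 1,072 × £2.09 = £2,241.12
Electric: 78,600,000 BTU / 3412 = 23,040 kWh → × £0.291 = £6,703.58
Difference = |£2,241.12 − £6,703.58| = £4,462.46

£4462.46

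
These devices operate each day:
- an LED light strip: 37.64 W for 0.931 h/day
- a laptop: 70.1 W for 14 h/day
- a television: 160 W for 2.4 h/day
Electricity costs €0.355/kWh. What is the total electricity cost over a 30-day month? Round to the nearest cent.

LED light strip: 37.64 W × 0.931 h × 30 d = 1,051 Wh = 1.051 kWh
laptop: 70.1 W × 14 h × 30 d = 29,442 Wh = 29.44 kWh
television: 160 W × 2.4 h × 30 d = 11,520 Wh = 11.52 kWh
Total energy = 1.051 + 29.44 + 11.52 = 42.01 kWh
Cost = 42.01 kWh × €0.355 = €14.91

€14.91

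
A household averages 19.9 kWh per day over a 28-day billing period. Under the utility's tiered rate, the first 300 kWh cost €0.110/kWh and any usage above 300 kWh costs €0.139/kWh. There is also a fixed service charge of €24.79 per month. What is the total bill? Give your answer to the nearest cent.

Usage = 19.9 kWh/day × 28 days = 557.2 kWh
First 300 kWh × €0.110 = €33.00
Remaining 257.2 kWh × €0.139 = €35.75
Energy charge = €68.75; + service €24.79 = €93.54

€93.54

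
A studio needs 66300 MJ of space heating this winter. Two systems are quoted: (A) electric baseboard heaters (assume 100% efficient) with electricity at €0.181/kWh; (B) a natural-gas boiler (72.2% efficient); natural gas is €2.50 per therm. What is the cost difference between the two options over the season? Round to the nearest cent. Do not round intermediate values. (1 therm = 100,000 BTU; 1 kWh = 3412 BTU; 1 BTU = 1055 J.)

€1157.71

Heat load = 66300 MJ = 66,300,000,000 J / 1055 = 62,843,602 BTU
Gas: input = 62,843,602 / 0.722 = 87,041,000 BTU = 870.4 therm → 870.4 × €2.50 = €2,176.02
Electric: 62,843,602 BTU / 3412 = 18,420 kWh → × €0.181 = €3,333.73
Difference = |€2,176.02 − €3,333.73| = €1,157.71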